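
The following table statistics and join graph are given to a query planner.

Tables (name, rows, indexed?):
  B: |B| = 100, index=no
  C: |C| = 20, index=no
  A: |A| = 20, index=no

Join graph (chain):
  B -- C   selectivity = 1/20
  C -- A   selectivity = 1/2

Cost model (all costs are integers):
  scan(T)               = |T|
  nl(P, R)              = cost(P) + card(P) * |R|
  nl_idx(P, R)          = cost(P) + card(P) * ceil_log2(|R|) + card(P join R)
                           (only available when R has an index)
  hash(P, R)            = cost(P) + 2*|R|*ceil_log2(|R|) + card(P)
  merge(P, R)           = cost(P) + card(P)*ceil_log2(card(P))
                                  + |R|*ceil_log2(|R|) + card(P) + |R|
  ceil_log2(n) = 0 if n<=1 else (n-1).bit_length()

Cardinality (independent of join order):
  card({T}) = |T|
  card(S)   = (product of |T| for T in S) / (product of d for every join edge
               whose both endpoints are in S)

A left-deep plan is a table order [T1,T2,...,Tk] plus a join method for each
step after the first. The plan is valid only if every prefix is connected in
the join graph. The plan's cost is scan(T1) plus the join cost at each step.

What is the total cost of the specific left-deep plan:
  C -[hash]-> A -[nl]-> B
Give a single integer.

20240

step 1: scan C: cost=20, card=20
step 2: join A via hash
    card(P join A) = 20*20/(2) = 200
    cost = 20 + 2*20*5 + 20 = 240
step 3: join B via nl
    card(P join B) = 200*100/(20) = 1000
    cost = 240 + 200*100 = 20240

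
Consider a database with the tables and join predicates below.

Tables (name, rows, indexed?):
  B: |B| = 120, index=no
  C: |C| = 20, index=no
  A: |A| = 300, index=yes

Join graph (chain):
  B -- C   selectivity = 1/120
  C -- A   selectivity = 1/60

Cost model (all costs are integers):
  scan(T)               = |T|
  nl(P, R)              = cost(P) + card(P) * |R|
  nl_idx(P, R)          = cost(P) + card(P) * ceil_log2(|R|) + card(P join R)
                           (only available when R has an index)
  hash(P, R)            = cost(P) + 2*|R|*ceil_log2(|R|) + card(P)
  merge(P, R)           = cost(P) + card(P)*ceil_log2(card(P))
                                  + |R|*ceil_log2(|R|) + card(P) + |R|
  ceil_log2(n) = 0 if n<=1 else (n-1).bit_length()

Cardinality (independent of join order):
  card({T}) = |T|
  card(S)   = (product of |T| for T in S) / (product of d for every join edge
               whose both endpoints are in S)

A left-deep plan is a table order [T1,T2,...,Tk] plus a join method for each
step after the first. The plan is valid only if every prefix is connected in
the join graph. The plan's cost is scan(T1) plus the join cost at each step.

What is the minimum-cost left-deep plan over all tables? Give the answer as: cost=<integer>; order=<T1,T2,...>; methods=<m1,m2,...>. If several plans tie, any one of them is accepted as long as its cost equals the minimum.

cost=720; order=B,C,A; methods=hash,nl_idx

Selinger DP (subsets sized 1..n):
  {B}: scan cost=120, card=120
  {C}: scan cost=20, card=20
  {A}: scan cost=300, card=300
  {BC}: card=20; try (C,hash)→440, (B,merge)→1100, (C,merge)→1200, (B,hash)→1720, (B,nl)→2420, (C,nl)→2520; best=440 via (C,hash)
  {AC}: card=100; try (A,nl_idx)→300, (C,hash)→800, (A,merge)→3140, (C,merge)→3420, (A,hash)→5440, (A,nl)→6020 …(+1); best=300 via (A,nl_idx)
  {ABC}: card=100; try (A,nl_idx)→720, (B,merge)→2060, (B,hash)→2080, (A,merge)→3560, (A,hash)→5860, (A,nl)→6440 …(+1); best=720 via (A,nl_idx)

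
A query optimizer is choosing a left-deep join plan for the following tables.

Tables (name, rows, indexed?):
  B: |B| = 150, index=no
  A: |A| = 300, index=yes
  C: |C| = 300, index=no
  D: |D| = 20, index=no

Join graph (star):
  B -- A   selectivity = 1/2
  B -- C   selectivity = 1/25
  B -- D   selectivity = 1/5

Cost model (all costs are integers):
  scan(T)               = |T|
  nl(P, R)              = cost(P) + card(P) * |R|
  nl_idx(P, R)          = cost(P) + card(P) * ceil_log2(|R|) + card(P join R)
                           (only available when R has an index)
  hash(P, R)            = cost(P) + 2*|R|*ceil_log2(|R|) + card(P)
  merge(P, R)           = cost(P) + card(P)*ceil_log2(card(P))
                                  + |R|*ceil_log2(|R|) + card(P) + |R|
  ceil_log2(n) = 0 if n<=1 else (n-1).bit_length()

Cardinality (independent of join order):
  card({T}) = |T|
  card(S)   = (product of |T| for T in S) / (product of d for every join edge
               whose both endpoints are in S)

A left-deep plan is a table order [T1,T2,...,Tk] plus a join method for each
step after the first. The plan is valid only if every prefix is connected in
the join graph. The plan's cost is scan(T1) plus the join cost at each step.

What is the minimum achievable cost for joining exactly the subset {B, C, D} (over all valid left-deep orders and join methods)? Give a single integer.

Selinger DP over subsets of {B,C,D}:
  {B}: scan cost=150, card=150
  {C}: scan cost=300, card=300
  {D}: scan cost=20, card=20
  {BC}: card=1800; try (B,hash)→3000, (C,merge)→4500, (B,merge)→4650, (C,hash)→5700, (C,nl)→45150, (B,nl)→45300; best=3000 via (B,hash)
  {BD}: card=600; try (D,hash)→500, (B,merge)→1490, (D,merge)→1620, (B,hash)→2440, (B,nl)→3020, (D,nl)→3150; best=500 via (D,hash)
  {BCD}: card=7200; try (D,hash)→5000, (C,hash)→6500, (C,merge)→10100, (D,merge)→24720, (D,nl)→39000, (C,nl)→180500; best=5000 via (D,hash)

5000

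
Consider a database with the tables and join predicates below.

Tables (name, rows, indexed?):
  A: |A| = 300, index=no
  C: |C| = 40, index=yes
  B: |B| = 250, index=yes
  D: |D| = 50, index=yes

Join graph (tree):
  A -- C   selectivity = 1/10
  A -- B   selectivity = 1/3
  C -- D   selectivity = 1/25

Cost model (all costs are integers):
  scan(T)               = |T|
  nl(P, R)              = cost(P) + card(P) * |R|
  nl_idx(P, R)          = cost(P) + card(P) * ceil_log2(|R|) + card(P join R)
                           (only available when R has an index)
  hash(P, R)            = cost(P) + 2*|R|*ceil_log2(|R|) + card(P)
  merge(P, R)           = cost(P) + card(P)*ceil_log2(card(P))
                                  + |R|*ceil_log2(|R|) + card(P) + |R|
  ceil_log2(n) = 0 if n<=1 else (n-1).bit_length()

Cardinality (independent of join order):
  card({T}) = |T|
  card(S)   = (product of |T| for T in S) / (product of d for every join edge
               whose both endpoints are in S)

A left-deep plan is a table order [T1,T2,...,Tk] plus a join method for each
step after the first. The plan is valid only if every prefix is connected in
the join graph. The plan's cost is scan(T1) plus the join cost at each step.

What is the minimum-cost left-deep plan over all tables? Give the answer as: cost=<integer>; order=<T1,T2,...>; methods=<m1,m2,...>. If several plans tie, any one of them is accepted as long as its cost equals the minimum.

Selinger DP (subsets sized 1..n):
  {A}: scan cost=300, card=300
  {C}: scan cost=40, card=40
  {B}: scan cost=250, card=250
  {D}: scan cost=50, card=50
  {AC}: card=1200; try (C,hash)→1080, (C,nl_idx)→3300, (A,merge)→3320, (C,merge)→3580, (A,hash)→5480, (A,nl)→12040 …(+1); best=1080 via (C,hash)
  {AB}: card=25000; try (B,hash)→4600, (A,merge)→5500, (B,merge)→5550, (A,hash)→5900, (B,nl_idx)→27700, (A,nl)→75250 …(+1); best=4600 via (B,hash)
  {CD}: card=80; try (D,nl_idx)→360, (C,nl_idx)→430, (C,hash)→580, (D,merge)→670, (D,hash)→680, (C,merge)→680 …(+2); best=360 via (D,nl_idx)
  {ABC}: card=100000; try (B,hash)→6280, (B,merge)→17730, (C,hash)→30080, (B,nl_idx)→110680, (C,nl_idx)→254600, (B,nl)→301080 …(+2); best=6280 via (B,hash)
  {ACD}: card=2400; try (D,hash)→2880, (A,merge)→4000, (A,hash)→5840, (D,nl_idx)→10680, (D,merge)→15830, (A,nl)→24360 …(+1); best=2880 via (D,hash)
  {ABCD}: card=200000; try (B,hash)→9280, (B,merge)→36330, (D,hash)→106880, (B,nl_idx)→222080, (B,nl)→602880, (D,nl_idx)→806280 …(+2); best=9280 via (B,hash)

cost=9280; order=A,C,D,B; methods=hash,hash,hash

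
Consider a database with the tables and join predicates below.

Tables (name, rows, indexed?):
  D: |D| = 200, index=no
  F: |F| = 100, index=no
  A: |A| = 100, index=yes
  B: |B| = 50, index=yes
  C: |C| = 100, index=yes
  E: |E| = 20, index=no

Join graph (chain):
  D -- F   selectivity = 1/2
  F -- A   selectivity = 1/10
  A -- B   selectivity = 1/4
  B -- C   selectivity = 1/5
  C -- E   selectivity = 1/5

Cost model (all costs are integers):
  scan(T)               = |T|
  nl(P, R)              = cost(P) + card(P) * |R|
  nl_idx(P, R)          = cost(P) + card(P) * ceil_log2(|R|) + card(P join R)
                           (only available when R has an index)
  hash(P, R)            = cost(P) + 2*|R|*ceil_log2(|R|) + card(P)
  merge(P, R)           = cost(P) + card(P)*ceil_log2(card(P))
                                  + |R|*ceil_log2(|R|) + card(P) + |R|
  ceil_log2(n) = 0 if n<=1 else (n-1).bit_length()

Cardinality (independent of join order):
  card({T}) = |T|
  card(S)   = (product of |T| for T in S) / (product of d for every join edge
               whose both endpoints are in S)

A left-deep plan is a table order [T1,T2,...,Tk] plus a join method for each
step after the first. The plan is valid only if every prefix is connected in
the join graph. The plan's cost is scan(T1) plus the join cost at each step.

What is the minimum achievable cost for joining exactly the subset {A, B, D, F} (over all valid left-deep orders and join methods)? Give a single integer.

18900

Selinger DP over subsets of {A,B,D,F}:
  {D}: scan cost=200, card=200
  {F}: scan cost=100, card=100
  {A}: scan cost=100, card=100
  {B}: scan cost=50, card=50
  {DF}: card=10000; try (F,hash)→1800, (D,merge)→2700, (F,merge)→2800, (D,hash)→3400, (D,nl)→20100, (F,nl)→20200; best=1800 via (F,hash)
  {AF}: card=1000; try (F,hash)→1600, (A,hash)→1600, (F,merge)→1700, (A,merge)→1700, (A,nl_idx)→1800, (F,nl)→10100 …(+1); best=1600 via (F,hash)
  {AB}: card=1250; try (B,hash)→800, (A,merge)→1200, (B,merge)→1250, (A,hash)→1500, (A,nl_idx)→1650, (B,nl_idx)→1950 …(+2); best=800 via (B,hash)
  {ADF}: card=100000; try (D,hash)→5800, (A,hash)→13200, (D,merge)→14400, (A,merge)→152600, (A,nl_idx)→171800, (D,nl)→201600 …(+1); best=5800 via (D,hash)
  {ABF}: card=12500; try (B,hash)→3200, (F,hash)→3450, (B,merge)→12950, (F,merge)→16600, (B,nl_idx)→20100, (B,nl)→51600 …(+1); best=3200 via (B,hash)
  {ABDF}: card=1250000; try (D,hash)→18900, (B,hash)→106400, (D,merge)→192500, (B,merge)→1806150, (B,nl_idx)→1855800, (D,nl)→2503200 …(+1); best=18900 via (D,hash)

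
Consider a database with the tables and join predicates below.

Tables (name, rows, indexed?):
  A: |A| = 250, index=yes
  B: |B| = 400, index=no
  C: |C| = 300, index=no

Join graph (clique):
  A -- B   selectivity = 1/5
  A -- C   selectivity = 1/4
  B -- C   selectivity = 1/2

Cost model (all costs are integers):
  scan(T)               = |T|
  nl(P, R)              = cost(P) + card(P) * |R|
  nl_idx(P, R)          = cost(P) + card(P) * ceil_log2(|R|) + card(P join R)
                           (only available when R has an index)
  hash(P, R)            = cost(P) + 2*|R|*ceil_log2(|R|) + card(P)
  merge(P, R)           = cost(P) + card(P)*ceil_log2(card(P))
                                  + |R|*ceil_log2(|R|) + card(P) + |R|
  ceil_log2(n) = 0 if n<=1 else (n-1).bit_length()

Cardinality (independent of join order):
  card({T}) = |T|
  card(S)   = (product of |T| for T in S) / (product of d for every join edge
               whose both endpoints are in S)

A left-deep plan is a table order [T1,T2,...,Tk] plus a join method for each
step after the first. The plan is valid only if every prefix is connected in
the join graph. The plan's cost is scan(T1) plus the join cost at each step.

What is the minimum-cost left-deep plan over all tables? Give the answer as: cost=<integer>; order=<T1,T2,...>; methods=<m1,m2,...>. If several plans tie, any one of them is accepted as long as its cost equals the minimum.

cost=30200; order=B,A,C; methods=hash,hash

Selinger DP (subsets sized 1..n):
  {A}: scan cost=250, card=250
  {B}: scan cost=400, card=400
  {C}: scan cost=300, card=300
  {AB}: card=20000; try (A,hash)→4800, (B,merge)→6500, (A,merge)→6650, (B,hash)→7700, (A,nl_idx)→23600, (B,nl)→100250 …(+1); best=4800 via (A,hash)
  {AC}: card=18750; try (A,hash)→4600, (C,merge)→5500, (A,merge)→5550, (C,hash)→5900, (A,nl_idx)→21450, (C,nl)→75250 …(+1); best=4600 via (A,hash)
  {BC}: card=60000; try (C,hash)→6200, (B,merge)→7300, (C,merge)→7400, (B,hash)→7800, (B,nl)→120300, (C,nl)→120400; best=6200 via (C,hash)
  {ABC}: card=750000; try (C,hash)→30200, (B,hash)→30550, (A,hash)→70200, (B,merge)→308600, (C,merge)→327800, (A,merge)→1028450 …(+4); best=30200 via (C,hash)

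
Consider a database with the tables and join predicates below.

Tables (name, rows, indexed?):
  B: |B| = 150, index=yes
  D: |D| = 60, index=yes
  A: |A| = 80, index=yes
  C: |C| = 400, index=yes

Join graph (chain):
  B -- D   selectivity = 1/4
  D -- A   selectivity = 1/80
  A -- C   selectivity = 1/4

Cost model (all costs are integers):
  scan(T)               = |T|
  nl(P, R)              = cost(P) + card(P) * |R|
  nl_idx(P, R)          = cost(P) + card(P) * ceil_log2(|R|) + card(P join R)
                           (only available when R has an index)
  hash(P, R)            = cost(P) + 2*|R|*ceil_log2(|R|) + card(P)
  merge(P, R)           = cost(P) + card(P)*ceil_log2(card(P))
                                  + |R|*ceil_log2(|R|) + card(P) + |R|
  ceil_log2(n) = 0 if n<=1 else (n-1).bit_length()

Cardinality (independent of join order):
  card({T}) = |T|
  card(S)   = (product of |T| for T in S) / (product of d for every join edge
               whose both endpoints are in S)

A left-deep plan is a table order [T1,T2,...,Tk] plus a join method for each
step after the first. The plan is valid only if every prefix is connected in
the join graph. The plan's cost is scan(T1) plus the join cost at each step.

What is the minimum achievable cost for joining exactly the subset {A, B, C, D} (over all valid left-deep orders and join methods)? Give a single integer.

Selinger DP over subsets of {A,B,C,D}:
  {B}: scan cost=150, card=150
  {D}: scan cost=60, card=60
  {A}: scan cost=80, card=80
  {C}: scan cost=400, card=400
  {BD}: card=2250; try (D,hash)→1020, (B,merge)→1830, (D,merge)→1920, (B,hash)→2520, (B,nl_idx)→2790, (D,nl_idx)→3300 …(+2); best=1020 via (D,hash)
  {AD}: card=60; try (A,nl_idx)→540, (D,nl_idx)→620, (D,hash)→880, (A,merge)→1120, (D,merge)→1140, (A,hash)→1240 …(+2); best=540 via (A,nl_idx)
  {AC}: card=8000; try (A,hash)→1920, (C,merge)→4720, (A,merge)→5040, (C,hash)→7360, (C,nl_idx)→8800, (A,nl_idx)→11200 …(+2); best=1920 via (A,hash)
  {ABD}: card=2250; try (B,merge)→2310, (B,hash)→3000, (B,nl_idx)→3270, (A,hash)→4390, (B,nl)→9540, (A,nl_idx)→19020 …(+2); best=2310 via (B,merge)
  {ACD}: card=6000; try (C,merge)→4960, (C,nl_idx)→7080, (C,hash)→7800, (D,hash)→10640, (C,nl)→24540, (D,nl_idx)→55920 …(+2); best=4960 via (C,merge)
  {ABCD}: card=225000; try (C,hash)→11760, (B,hash)→13360, (C,merge)→35560, (B,merge)→90310, (C,nl_idx)→247560, (B,nl_idx)→277960 …(+2); best=11760 via (C,hash)

11760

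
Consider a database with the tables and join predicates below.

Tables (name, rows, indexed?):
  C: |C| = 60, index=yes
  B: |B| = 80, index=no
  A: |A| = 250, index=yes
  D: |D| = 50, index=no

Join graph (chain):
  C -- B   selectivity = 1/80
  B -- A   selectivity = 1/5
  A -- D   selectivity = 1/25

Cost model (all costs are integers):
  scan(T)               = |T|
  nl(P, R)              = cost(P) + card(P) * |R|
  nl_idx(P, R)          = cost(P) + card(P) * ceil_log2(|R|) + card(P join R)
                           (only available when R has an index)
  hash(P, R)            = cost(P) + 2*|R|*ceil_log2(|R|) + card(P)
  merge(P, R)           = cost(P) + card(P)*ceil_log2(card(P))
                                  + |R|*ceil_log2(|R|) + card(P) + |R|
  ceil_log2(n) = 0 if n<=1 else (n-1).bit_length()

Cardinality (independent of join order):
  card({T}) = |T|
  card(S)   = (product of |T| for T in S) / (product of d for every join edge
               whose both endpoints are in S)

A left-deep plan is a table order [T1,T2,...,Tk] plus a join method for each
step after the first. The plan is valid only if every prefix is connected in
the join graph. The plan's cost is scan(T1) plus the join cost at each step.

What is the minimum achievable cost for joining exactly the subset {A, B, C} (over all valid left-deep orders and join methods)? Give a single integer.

Selinger DP over subsets of {A,B,C}:
  {C}: scan cost=60, card=60
  {B}: scan cost=80, card=80
  {A}: scan cost=250, card=250
  {BC}: card=60; try (C,nl_idx)→620, (C,hash)→880, (B,merge)→1120, (C,merge)→1140, (B,hash)→1240, (B,nl)→4860 …(+1); best=620 via (C,nl_idx)
  {AB}: card=4000; try (B,hash)→1620, (A,merge)→2970, (B,merge)→3140, (A,hash)→4160, (A,nl_idx)→4720, (A,nl)→20080 …(+1); best=1620 via (B,hash)
  {ABC}: card=3000; try (A,merge)→3290, (A,nl_idx)→4100, (A,hash)→4680, (C,hash)→6340, (A,nl)→15620, (C,nl_idx)→28620 …(+2); best=3290 via (A,merge)

3290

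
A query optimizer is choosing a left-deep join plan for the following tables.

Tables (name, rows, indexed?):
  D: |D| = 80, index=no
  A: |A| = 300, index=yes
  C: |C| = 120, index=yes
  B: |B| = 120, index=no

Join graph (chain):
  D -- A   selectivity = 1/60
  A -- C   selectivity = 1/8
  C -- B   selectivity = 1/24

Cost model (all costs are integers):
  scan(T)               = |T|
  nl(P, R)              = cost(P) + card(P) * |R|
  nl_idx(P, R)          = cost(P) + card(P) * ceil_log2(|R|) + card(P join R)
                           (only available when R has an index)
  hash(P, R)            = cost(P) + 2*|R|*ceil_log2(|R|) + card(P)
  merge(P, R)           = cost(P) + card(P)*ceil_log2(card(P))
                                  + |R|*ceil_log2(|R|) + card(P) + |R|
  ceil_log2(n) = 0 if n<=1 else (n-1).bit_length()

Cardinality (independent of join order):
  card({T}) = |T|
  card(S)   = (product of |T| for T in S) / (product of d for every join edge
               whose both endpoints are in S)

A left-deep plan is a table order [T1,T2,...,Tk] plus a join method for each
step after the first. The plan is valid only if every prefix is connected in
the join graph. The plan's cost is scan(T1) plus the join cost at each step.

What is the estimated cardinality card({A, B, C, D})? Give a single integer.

Tables in S: A(300), B(120), C(120), D(80)
Edges inside S: D-A(d=60), A-C(d=8), C-B(d=24)
numerator = 300 * 120 * 120 * 80 = 345600000
denominator = 60 * 8 * 24 = 11520
card(S) = 345600000 / 11520 = 30000

30000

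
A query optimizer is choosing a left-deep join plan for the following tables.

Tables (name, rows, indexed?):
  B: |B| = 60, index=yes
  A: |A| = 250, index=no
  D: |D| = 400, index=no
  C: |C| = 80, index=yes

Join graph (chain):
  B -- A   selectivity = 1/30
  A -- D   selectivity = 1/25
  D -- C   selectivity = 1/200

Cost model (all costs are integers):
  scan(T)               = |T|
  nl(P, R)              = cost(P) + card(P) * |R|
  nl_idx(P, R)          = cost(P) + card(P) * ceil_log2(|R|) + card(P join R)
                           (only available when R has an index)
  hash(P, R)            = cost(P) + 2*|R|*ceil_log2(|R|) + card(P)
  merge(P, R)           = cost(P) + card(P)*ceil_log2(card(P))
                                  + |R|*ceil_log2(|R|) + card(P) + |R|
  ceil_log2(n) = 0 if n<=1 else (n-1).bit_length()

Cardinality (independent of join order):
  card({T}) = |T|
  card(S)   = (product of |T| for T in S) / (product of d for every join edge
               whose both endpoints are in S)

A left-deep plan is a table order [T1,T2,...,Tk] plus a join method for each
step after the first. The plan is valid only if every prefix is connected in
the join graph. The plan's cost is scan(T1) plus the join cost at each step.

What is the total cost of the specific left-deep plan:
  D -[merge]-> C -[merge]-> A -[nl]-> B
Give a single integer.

104730

step 1: scan D: cost=400, card=400
step 2: join C via merge
    card(P join C) = 400*80/(200) = 160
    cost = 400 + 400*9 + 80*7 + 400 + 80 = 5040
step 3: join A via merge
    card(P join A) = 160*250/(25) = 1600
    cost = 5040 + 160*8 + 250*8 + 160 + 250 = 8730
step 4: join B via nl
    card(P join B) = 1600*60/(30) = 3200
    cost = 8730 + 1600*60 = 104730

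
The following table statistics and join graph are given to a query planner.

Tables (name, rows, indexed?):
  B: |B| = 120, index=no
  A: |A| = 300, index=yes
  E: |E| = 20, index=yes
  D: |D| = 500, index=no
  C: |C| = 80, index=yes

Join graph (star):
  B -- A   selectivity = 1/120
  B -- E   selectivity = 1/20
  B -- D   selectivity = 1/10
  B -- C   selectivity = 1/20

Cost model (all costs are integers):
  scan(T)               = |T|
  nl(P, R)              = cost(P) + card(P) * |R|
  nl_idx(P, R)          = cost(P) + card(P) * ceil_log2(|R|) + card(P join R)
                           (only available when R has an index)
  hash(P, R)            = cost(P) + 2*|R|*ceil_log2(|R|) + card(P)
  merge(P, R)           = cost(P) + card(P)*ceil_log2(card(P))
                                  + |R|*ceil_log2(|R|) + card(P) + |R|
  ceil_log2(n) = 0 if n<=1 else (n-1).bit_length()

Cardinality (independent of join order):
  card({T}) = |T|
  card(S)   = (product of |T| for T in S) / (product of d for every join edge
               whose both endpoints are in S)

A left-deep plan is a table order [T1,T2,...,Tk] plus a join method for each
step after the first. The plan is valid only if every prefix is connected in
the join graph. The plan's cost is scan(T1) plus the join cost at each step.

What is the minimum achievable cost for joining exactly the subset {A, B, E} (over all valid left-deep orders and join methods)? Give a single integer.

1820

Selinger DP over subsets of {A,B,E}:
  {B}: scan cost=120, card=120
  {A}: scan cost=300, card=300
  {E}: scan cost=20, card=20
  {AB}: card=300; try (A,nl_idx)→1500, (B,hash)→2280, (A,merge)→4080, (B,merge)→4260, (A,hash)→5640, (A,nl)→36120 …(+1); best=1500 via (A,nl_idx)
  {BE}: card=120; try (E,hash)→440, (E,nl_idx)→840, (B,merge)→1100, (E,merge)→1200, (B,hash)→1720, (B,nl)→2420 …(+1); best=440 via (E,hash)
  {ABE}: card=300; try (A,nl_idx)→1820, (E,hash)→2000, (E,nl_idx)→3300, (A,merge)→4400, (E,merge)→4620, (A,hash)→5960 …(+2); best=1820 via (A,nl_idx)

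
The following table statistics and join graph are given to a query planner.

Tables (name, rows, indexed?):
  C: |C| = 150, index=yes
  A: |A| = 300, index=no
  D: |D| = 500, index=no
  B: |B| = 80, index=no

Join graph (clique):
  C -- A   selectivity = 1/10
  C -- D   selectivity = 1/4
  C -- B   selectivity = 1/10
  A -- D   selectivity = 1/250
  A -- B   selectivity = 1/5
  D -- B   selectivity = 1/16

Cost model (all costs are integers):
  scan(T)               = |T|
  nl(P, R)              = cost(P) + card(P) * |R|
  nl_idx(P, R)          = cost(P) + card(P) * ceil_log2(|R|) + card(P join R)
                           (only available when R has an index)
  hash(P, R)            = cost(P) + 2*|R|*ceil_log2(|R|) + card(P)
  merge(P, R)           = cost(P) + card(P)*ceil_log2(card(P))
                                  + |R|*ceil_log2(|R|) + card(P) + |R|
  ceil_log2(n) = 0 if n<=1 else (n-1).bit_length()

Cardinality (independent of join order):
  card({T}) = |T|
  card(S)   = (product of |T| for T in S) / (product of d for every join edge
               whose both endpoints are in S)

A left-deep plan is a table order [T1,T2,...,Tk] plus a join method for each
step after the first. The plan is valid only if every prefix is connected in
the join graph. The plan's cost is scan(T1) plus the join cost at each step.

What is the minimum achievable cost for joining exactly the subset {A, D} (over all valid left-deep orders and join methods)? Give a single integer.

6400

Selinger DP over subsets of {A,D}:
  {A}: scan cost=300, card=300
  {D}: scan cost=500, card=500
  {AD}: card=600; try (A,hash)→6400, (D,merge)→8300, (A,merge)→8500, (D,hash)→9600, (D,nl)→150300, (A,nl)→150500; best=6400 via (A,hash)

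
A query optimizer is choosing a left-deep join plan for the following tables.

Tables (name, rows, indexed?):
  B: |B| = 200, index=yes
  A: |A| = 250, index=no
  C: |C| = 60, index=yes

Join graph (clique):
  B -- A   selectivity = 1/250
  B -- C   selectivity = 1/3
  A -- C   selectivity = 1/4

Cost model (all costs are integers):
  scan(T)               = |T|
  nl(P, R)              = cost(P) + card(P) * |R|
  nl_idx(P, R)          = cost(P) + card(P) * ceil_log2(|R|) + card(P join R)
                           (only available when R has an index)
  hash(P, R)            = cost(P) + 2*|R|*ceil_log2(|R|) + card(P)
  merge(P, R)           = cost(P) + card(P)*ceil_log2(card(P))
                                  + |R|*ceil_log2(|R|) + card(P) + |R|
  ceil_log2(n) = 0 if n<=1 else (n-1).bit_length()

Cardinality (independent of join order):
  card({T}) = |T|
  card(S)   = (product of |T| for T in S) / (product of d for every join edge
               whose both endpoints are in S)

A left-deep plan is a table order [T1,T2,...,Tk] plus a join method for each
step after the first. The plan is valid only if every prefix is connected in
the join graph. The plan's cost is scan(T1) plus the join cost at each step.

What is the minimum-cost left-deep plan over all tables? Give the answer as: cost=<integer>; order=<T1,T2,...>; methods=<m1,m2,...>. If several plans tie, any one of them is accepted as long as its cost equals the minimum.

cost=3370; order=A,B,C; methods=nl_idx,hash

Selinger DP (subsets sized 1..n):
  {B}: scan cost=200, card=200
  {A}: scan cost=250, card=250
  {C}: scan cost=60, card=60
  {AB}: card=200; try (B,nl_idx)→2450, (B,hash)→3700, (A,merge)→4250, (B,merge)→4300, (A,hash)→4400, (A,nl)→50200 …(+1); best=2450 via (B,nl_idx)
  {BC}: card=4000; try (C,hash)→1120, (B,merge)→2280, (C,merge)→2420, (B,hash)→3320, (B,nl_idx)→4540, (C,nl_idx)→5400 …(+2); best=1120 via (C,hash)
  {AC}: card=3750; try (C,hash)→1220, (A,merge)→2730, (C,merge)→2920, (A,hash)→4120, (C,nl_idx)→5500, (A,nl)→15060 …(+1); best=1220 via (C,hash)
  {ABC}: card=1000; try (C,hash)→3370, (C,nl_idx)→4650, (C,merge)→4670, (B,hash)→8170, (A,hash)→9120, (C,nl)→14450 …(+5); best=3370 via (C,hash)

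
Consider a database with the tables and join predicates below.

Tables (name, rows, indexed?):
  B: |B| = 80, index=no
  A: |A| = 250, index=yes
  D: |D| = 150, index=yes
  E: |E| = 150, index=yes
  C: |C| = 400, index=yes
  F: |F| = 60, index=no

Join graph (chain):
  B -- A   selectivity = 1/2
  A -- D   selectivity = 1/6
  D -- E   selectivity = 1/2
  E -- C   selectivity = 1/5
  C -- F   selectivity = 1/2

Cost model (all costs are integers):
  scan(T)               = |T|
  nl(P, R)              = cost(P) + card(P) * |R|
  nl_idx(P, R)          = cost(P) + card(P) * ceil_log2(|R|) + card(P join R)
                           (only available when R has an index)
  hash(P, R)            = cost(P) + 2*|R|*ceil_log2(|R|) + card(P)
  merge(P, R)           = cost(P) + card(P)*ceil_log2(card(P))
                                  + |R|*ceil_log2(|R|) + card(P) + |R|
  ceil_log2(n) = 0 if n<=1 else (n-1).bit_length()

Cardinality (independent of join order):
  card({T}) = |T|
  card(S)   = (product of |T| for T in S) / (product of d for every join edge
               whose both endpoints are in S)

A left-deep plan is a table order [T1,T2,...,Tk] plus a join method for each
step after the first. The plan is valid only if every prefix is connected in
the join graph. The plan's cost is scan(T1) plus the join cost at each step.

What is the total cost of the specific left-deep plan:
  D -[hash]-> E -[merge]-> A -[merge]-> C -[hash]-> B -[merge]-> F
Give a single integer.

48047054240

step 1: scan D: cost=150, card=150
step 2: join E via hash
    card(P join E) = 150*150/(2) = 11250
    cost = 150 + 2*150*8 + 150 = 2700
step 3: join A via merge
    card(P join A) = 11250*250/(6) = 468750
    cost = 2700 + 11250*14 + 250*8 + 11250 + 250 = 173700
step 4: join C via merge
    card(P join C) = 468750*400/(5) = 37500000
    cost = 173700 + 468750*19 + 400*9 + 468750 + 400 = 9552700
step 5: join B via hash
    card(P join B) = 37500000*80/(2) = 1500000000
    cost = 9552700 + 2*80*7 + 37500000 = 47053820
step 6: join F via merge
    card(P join F) = 1500000000*60/(2) = 45000000000
    cost = 47053820 + 1500000000*31 + 60*6 + 1500000000 + 60 = 48047054240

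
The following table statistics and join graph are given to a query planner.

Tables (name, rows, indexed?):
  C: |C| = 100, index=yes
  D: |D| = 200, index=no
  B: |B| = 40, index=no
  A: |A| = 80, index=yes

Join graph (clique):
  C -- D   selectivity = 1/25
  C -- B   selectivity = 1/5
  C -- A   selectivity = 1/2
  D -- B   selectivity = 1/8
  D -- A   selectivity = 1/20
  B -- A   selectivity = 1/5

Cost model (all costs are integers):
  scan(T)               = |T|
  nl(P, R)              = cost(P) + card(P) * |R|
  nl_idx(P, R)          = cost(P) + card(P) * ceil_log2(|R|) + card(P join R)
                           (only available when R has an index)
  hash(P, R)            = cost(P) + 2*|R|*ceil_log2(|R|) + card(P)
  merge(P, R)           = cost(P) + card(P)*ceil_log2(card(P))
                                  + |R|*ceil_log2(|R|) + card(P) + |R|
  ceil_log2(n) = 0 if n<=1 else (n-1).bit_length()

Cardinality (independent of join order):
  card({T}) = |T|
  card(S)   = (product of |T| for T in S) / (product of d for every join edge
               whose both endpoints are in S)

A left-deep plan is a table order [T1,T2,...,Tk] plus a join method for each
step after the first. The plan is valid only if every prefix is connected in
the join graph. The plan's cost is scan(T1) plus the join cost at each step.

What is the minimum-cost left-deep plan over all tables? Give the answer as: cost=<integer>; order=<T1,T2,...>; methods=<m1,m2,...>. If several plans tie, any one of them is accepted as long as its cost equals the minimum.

cost=5000; order=D,A,B,C; methods=hash,hash,hash

Selinger DP (subsets sized 1..n):
  {C}: scan cost=100, card=100
  {D}: scan cost=200, card=200
  {B}: scan cost=40, card=40
  {A}: scan cost=80, card=80
  {CD}: card=800; try (C,hash)→1800, (C,nl_idx)→2400, (D,merge)→2700, (C,merge)→2800, (D,hash)→3400, (D,nl)→20100 …(+1); best=1800 via (C,hash)
  {BC}: card=800; try (B,hash)→680, (C,merge)→1120, (C,nl_idx)→1120, (B,merge)→1180, (C,hash)→1480, (C,nl)→4040 …(+1); best=680 via (B,hash)
  {AC}: card=4000; try (A,hash)→1320, (C,merge)→1520, (A,merge)→1540, (C,hash)→1560, (C,nl_idx)→4640, (A,nl_idx)→4800 …(+2); best=1320 via (A,hash)
  {BD}: card=1000; try (B,hash)→880, (D,merge)→2120, (B,merge)→2280, (D,hash)→3280, (D,nl)→8040, (B,nl)→8200; best=880 via (B,hash)
  {AD}: card=800; try (A,hash)→1520, (A,nl_idx)→2400, (D,merge)→2520, (A,merge)→2640, (D,hash)→3360, (D,nl)→16080 …(+1); best=1520 via (A,hash)
  {AB}: card=640; try (B,hash)→640, (A,merge)→960, (A,nl_idx)→960, (B,merge)→1000, (A,hash)→1200, (A,nl)→3240 …(+1); best=640 via (B,hash)
  {BCD}: card=800; try (B,hash)→3080, (C,hash)→3280, (D,hash)→4680, (C,nl_idx)→8680, (B,merge)→10880, (D,merge)→11280 …(+4); best=3080 via (B,hash)
  {ACD}: card=1600; try (C,hash)→3720, (A,hash)→3720, (D,hash)→8520, (C,nl_idx)→8720, (A,nl_idx)→9000, (C,merge)→11120 …(+5); best=3720 via (C,hash)
  {ABC}: card=6400; try (A,hash)→2600, (C,hash)→2680, (B,hash)→5800, (C,merge)→8480, (A,merge)→10120, (C,nl_idx)→11520 …(+5); best=2600 via (A,hash)
  {ABD}: card=800; try (B,hash)→2800, (A,hash)→3000, (D,hash)→4480, (A,nl_idx)→8680, (D,merge)→9480, (B,merge)→10600 …(+4); best=2800 via (B,hash)
  {ABCD}: card=320; try (C,hash)→5000, (A,hash)→5000, (B,hash)→5800, (C,nl_idx)→8720, (A,nl_idx)→9000, (D,hash)→12200 …(+8); best=5000 via (C,hash)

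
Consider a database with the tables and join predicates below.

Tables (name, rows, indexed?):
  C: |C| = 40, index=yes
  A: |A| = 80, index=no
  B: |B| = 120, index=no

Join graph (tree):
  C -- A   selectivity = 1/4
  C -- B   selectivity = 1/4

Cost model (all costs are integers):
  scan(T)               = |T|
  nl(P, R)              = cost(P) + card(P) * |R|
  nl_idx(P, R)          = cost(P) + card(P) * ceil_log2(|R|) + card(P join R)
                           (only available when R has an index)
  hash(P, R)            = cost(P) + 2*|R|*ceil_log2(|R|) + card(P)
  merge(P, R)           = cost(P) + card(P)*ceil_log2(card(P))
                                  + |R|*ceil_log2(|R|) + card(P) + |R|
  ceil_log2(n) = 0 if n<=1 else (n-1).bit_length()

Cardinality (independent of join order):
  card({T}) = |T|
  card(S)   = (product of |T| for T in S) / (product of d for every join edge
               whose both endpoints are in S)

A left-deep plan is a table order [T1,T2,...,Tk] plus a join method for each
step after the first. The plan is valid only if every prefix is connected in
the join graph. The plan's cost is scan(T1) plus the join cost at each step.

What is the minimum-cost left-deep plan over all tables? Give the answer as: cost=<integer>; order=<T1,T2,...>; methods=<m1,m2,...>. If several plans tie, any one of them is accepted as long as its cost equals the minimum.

cost=3040; order=B,C,A; methods=hash,hash

Selinger DP (subsets sized 1..n):
  {C}: scan cost=40, card=40
  {A}: scan cost=80, card=80
  {B}: scan cost=120, card=120
  {AC}: card=800; try (C,hash)→640, (A,merge)→960, (C,merge)→1000, (A,hash)→1200, (C,nl_idx)→1360, (A,nl)→3240 …(+1); best=640 via (C,hash)
  {BC}: card=1200; try (C,hash)→720, (B,merge)→1280, (C,merge)→1360, (B,hash)→1760, (C,nl_idx)→2040, (B,nl)→4840 …(+1); best=720 via (C,hash)
  {ABC}: card=24000; try (A,hash)→3040, (B,hash)→3120, (B,merge)→10400, (A,merge)→15760, (B,nl)→96640, (A,nl)→96720; best=3040 via (A,hash)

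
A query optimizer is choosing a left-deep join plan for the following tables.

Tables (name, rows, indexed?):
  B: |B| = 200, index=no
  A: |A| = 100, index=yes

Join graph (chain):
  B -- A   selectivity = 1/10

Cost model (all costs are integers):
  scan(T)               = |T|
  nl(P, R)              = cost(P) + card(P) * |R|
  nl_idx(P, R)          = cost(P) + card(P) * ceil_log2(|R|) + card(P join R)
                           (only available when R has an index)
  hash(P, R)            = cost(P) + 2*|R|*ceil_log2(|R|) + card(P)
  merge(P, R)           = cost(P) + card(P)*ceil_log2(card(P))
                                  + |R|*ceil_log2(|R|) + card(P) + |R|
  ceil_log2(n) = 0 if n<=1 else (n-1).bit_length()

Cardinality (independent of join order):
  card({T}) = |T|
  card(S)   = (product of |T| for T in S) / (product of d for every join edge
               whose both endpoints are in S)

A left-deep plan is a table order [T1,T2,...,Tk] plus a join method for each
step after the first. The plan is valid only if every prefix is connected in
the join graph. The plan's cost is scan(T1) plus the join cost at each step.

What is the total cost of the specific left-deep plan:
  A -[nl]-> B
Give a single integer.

step 1: scan A: cost=100, card=100
step 2: join B via nl
    card(P join B) = 100*200/(10) = 2000
    cost = 100 + 100*200 = 20100

20100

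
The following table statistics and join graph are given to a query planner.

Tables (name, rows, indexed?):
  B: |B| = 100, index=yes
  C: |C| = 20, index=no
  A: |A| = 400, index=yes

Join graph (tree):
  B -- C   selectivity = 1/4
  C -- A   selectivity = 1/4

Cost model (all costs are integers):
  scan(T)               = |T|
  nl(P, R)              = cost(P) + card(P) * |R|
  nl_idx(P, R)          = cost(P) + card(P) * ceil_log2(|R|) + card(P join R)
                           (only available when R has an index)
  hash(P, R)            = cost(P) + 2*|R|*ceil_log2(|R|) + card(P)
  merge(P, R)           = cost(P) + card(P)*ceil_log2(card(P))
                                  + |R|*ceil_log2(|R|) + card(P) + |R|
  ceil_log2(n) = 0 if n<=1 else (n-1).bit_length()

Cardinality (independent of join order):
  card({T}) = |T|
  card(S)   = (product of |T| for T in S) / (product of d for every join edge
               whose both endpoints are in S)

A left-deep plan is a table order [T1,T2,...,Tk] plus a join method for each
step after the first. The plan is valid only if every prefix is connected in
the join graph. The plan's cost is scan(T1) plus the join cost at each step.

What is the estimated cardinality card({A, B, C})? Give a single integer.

50000

Tables in S: A(400), B(100), C(20)
Edges inside S: B-C(d=4), C-A(d=4)
numerator = 400 * 100 * 20 = 800000
denominator = 4 * 4 = 16
card(S) = 800000 / 16 = 50000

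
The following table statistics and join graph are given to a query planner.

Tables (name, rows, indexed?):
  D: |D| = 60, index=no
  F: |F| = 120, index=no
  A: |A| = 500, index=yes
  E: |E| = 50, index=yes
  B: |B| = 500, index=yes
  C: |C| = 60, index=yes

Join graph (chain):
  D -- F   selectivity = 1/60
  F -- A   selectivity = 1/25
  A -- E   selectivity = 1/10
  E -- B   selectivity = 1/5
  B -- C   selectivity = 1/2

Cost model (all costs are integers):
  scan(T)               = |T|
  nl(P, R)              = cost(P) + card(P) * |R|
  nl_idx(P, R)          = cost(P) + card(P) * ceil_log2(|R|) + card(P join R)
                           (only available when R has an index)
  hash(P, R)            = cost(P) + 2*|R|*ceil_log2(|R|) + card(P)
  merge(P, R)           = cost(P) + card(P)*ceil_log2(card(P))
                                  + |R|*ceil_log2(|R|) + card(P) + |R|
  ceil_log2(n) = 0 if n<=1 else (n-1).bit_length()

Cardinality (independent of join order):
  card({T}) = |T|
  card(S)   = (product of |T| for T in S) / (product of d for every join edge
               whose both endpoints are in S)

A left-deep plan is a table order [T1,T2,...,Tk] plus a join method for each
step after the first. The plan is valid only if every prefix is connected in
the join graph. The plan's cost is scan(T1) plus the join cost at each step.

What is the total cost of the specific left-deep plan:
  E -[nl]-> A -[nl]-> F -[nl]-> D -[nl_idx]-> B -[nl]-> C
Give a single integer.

74353050

step 1: scan E: cost=50, card=50
step 2: join A via nl
    card(P join A) = 50*500/(10) = 2500
    cost = 50 + 50*500 = 25050
step 3: join F via nl
    card(P join F) = 2500*120/(25) = 12000
    cost = 25050 + 2500*120 = 325050
step 4: join D via nl
    card(P join D) = 12000*60/(60) = 12000
    cost = 325050 + 12000*60 = 1045050
step 5: join B via nl_idx
    card(P join B) = 12000*500/(5) = 1200000
    cost = 1045050 + 12000*9 + 1200000 = 2353050
step 6: join C via nl
    card(P join C) = 1200000*60/(2) = 36000000
    cost = 2353050 + 1200000*60 = 74353050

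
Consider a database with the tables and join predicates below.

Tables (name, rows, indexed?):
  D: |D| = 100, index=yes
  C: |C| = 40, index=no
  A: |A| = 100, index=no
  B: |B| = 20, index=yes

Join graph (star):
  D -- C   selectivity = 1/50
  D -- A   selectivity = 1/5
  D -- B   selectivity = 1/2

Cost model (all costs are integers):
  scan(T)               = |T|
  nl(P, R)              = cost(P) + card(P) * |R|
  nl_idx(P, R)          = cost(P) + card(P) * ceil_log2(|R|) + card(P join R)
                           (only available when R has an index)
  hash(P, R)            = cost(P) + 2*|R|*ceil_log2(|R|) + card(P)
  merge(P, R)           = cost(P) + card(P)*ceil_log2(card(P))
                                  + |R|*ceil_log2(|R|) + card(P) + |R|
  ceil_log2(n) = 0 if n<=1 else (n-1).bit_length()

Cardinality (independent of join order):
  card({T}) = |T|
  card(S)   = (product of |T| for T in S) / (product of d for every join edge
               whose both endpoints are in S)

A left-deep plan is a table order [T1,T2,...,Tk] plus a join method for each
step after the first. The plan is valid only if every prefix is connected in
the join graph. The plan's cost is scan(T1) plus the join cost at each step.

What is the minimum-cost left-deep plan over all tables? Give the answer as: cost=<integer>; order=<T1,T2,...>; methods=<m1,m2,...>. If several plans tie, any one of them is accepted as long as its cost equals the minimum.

cost=2880; order=C,D,B,A; methods=nl_idx,hash,hash

Selinger DP (subsets sized 1..n):
  {D}: scan cost=100, card=100
  {C}: scan cost=40, card=40
  {A}: scan cost=100, card=100
  {B}: scan cost=20, card=20
  {CD}: card=80; try (D,nl_idx)→400, (C,hash)→680, (D,merge)→1120, (C,merge)→1180, (D,hash)→1480, (D,nl)→4040 …(+1); best=400 via (D,nl_idx)
  {AD}: card=2000; try (D,hash)→1600, (A,hash)→1600, (D,merge)→1700, (A,merge)→1700, (D,nl_idx)→2800, (D,nl)→10100 …(+1); best=1600 via (D,hash)
  {BD}: card=1000; try (B,hash)→400, (D,merge)→940, (B,merge)→1020, (D,nl_idx)→1160, (D,hash)→1440, (B,nl_idx)→1600 …(+2); best=400 via (B,hash)
  {ACD}: card=1600; try (A,merge)→1840, (A,hash)→1880, (C,hash)→4080, (A,nl)→8400, (C,merge)→25880, (C,nl)→81600; best=1840 via (A,merge)
  {BCD}: card=800; try (B,hash)→680, (B,merge)→1160, (B,nl_idx)→1600, (C,hash)→1880, (B,nl)→2000, (C,merge)→11680 …(+1); best=680 via (B,hash)
  {ABD}: card=20000; try (A,hash)→2800, (B,hash)→3800, (A,merge)→12200, (B,merge)→25720, (B,nl_idx)→31600, (B,nl)→41600 …(+1); best=2800 via (A,hash)
  {ABCD}: card=16000; try (A,hash)→2880, (B,hash)→3640, (A,merge)→10280, (B,merge)→21160, (C,hash)→23280, (B,nl_idx)→25840 …(+4); best=2880 via (A,hash)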